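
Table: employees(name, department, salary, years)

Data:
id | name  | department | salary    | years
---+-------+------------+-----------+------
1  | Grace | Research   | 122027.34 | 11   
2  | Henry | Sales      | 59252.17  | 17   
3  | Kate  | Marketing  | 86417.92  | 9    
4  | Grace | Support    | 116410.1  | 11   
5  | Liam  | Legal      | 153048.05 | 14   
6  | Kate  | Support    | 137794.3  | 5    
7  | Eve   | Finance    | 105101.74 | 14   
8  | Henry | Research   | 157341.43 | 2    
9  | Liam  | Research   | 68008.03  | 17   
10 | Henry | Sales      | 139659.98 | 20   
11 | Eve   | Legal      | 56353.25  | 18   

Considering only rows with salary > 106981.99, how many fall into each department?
SELECT department, COUNT(*)
FROM employees
WHERE salary > 106981.99
GROUP BY department

Note: WHERE filters rows before grouping.

Result:
  Legal: 1
  Research: 2
  Sales: 1
  Support: 2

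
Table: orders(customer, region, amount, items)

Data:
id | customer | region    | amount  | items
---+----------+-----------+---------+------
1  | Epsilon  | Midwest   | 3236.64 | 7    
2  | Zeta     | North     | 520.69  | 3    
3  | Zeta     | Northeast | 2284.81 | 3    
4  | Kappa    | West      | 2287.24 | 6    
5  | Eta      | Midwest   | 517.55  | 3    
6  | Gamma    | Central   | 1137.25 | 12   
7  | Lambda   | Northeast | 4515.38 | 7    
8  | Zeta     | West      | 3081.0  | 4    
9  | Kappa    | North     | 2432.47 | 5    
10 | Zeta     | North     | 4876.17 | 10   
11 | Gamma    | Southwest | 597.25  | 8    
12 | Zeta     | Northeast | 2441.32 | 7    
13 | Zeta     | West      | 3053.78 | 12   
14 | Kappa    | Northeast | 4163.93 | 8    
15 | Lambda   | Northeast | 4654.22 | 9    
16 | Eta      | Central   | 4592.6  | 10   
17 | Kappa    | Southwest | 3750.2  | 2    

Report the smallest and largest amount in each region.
SELECT region, MIN(amount), MAX(amount)
FROM orders
GROUP BY region

Result:
  Central: min=1137.25, max=4592.60
  Midwest: min=517.55, max=3236.64
  North: min=520.69, max=4876.17
  Northeast: min=2284.81, max=4654.22
  Southwest: min=597.25, max=3750.20
  West: min=2287.24, max=3081.00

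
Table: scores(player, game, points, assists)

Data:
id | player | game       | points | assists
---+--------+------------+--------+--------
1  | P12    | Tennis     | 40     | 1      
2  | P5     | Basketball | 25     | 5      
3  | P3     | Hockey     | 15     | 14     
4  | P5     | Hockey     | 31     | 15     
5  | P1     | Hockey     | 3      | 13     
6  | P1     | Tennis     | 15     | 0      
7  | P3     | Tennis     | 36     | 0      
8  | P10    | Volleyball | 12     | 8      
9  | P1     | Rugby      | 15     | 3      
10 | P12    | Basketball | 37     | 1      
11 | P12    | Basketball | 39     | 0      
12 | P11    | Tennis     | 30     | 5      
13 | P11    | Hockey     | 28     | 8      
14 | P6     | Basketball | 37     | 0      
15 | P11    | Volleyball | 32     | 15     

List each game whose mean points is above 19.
SELECT game, AVG(points)
FROM scores
GROUP BY game
HAVING AVG(points) > 19

Result:
  Basketball: avg=34.50
  Hockey: avg=19.25
  Tennis: avg=30.25
  Volleyball: avg=22.00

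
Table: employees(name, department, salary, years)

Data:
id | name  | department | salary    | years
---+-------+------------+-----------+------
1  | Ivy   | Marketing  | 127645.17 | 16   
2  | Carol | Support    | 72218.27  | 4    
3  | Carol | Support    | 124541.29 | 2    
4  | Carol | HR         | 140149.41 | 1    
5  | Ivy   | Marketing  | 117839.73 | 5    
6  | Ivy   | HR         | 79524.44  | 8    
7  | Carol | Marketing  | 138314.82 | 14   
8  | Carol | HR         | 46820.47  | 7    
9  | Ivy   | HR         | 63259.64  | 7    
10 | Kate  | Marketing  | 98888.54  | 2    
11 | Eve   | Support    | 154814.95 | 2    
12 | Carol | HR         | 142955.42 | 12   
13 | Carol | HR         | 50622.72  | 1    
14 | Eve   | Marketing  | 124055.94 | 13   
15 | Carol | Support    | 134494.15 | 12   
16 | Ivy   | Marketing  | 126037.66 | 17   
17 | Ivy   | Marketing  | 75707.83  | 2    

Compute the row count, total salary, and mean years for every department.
SELECT department,
       COUNT(*) as cnt,
       SUM(salary) as total_salary,
       AVG(years) as avg_years
FROM employees
GROUP BY department

Result:
  HR: 6 records, 523332.10 total salary, 6.00 avg years
  Marketing: 7 records, 808489.69 total salary, 9.86 avg years
  Support: 4 records, 486068.66 total salary, 5.00 avg years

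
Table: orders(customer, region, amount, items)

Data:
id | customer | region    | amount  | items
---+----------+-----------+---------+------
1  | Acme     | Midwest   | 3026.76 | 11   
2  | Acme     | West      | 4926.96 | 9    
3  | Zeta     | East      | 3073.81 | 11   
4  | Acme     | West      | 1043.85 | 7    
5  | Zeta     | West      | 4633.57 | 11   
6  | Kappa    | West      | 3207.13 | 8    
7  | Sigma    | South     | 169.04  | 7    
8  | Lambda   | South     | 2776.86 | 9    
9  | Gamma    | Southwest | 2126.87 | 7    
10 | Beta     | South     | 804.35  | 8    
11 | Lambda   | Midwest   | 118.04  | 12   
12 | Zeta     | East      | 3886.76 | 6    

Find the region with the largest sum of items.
SELECT region, SUM(items) as val
FROM orders
GROUP BY region
ORDER BY val DESC
LIMIT 1

Result: West with sum(items) = 35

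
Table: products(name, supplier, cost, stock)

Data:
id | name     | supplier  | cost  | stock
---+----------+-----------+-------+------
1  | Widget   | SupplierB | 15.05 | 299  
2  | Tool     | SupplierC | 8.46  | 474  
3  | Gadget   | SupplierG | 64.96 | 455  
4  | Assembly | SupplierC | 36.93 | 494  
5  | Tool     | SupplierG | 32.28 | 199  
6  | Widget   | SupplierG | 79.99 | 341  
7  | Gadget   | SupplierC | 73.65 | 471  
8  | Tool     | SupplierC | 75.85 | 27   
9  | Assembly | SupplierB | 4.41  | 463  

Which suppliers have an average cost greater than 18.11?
SELECT supplier, AVG(cost)
FROM products
GROUP BY supplier
HAVING AVG(cost) > 18.11

Result:
  SupplierC: avg=48.72
  SupplierG: avg=59.08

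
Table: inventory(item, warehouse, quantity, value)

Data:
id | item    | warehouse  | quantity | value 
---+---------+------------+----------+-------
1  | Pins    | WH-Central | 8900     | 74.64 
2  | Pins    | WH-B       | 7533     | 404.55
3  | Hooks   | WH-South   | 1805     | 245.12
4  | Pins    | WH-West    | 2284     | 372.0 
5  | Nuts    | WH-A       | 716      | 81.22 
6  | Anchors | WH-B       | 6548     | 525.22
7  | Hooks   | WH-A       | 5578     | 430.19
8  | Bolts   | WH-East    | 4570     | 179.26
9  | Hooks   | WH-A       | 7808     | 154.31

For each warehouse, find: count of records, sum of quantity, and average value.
SELECT warehouse,
       COUNT(*) as cnt,
       SUM(quantity) as total_quantity,
       AVG(value) as avg_value
FROM inventory
GROUP BY warehouse

Result:
  WH-A: 3 records, 14102 total quantity, 221.91 avg value
  WH-B: 2 records, 14081 total quantity, 464.89 avg value
  WH-Central: 1 records, 8900 total quantity, 74.64 avg value
  WH-East: 1 records, 4570 total quantity, 179.26 avg value
  WH-South: 1 records, 1805 total quantity, 245.12 avg value
  WH-West: 1 records, 2284 total quantity, 372.00 avg value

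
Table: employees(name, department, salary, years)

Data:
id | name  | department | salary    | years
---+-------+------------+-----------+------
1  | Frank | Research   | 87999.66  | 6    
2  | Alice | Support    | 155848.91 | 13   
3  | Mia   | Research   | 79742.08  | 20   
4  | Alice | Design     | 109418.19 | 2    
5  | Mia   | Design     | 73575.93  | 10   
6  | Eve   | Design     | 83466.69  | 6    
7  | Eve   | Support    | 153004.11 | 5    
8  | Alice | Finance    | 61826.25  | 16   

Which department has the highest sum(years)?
SELECT department, SUM(years) as val
FROM employees
GROUP BY department
ORDER BY val DESC
LIMIT 1

Result: Research with sum(years) = 26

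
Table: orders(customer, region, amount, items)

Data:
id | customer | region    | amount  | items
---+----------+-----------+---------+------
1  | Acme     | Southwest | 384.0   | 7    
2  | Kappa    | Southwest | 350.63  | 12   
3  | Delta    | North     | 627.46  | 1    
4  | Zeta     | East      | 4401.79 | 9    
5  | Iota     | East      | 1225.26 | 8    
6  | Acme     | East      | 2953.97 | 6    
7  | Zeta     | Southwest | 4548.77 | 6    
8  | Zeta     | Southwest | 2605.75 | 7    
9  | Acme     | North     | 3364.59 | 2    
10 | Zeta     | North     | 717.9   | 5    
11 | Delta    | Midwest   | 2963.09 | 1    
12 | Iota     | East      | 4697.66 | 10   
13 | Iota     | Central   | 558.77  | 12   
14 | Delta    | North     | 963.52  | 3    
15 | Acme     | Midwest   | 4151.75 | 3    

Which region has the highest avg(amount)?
SELECT region, AVG(amount) as val
FROM orders
GROUP BY region
ORDER BY val DESC
LIMIT 1

Result: Midwest with avg(amount) = 3557.42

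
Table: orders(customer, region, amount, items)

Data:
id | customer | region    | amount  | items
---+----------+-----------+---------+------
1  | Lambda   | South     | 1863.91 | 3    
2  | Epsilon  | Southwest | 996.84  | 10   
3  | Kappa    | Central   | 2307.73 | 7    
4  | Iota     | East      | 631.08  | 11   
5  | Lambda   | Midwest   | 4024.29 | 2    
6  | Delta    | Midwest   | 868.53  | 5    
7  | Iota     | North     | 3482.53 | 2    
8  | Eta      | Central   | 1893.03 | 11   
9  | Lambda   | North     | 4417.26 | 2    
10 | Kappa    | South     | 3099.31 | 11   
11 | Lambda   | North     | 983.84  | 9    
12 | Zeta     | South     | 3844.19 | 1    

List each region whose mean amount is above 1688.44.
SELECT region, AVG(amount)
FROM orders
GROUP BY region
HAVING AVG(amount) > 1688.44

Result:
  Central: avg=2100.38
  Midwest: avg=2446.41
  North: avg=2961.21
  South: avg=2935.80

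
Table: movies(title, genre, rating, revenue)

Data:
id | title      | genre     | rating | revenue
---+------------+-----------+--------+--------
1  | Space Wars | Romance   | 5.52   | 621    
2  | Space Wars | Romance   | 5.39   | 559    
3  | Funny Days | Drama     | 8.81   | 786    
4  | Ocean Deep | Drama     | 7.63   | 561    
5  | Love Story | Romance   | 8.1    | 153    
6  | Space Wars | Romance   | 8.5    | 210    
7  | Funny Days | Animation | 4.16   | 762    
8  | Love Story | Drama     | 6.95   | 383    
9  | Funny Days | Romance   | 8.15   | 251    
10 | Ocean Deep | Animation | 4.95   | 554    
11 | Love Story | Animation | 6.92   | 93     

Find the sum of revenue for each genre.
SELECT genre, SUM(revenue) as result
FROM movies
GROUP BY genre

Result:
  Animation: 1409
  Drama: 1730
  Romance: 1794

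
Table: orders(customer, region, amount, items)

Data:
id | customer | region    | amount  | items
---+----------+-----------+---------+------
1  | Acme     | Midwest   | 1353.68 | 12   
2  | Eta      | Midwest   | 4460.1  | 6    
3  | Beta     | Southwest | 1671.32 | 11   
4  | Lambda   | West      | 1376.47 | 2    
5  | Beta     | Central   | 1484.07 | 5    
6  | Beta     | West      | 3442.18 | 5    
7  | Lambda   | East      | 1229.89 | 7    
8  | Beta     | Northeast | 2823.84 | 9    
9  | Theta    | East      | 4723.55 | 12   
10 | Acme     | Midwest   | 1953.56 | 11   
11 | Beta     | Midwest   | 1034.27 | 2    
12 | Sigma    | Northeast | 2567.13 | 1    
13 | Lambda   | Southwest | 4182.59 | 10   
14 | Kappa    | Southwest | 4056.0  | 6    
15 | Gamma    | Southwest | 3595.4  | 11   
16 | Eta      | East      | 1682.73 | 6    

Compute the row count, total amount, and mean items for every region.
SELECT region,
       COUNT(*) as cnt,
       SUM(amount) as total_amount,
       AVG(items) as avg_items
FROM orders
GROUP BY region

Result:
  Central: 1 records, 1484.07 total amount, 5.00 avg items
  East: 3 records, 7636.17 total amount, 8.33 avg items
  Midwest: 4 records, 8801.61 total amount, 7.75 avg items
  Northeast: 2 records, 5390.97 total amount, 5.00 avg items
  Southwest: 4 records, 13505.31 total amount, 9.50 avg items
  West: 2 records, 4818.65 total amount, 3.50 avg items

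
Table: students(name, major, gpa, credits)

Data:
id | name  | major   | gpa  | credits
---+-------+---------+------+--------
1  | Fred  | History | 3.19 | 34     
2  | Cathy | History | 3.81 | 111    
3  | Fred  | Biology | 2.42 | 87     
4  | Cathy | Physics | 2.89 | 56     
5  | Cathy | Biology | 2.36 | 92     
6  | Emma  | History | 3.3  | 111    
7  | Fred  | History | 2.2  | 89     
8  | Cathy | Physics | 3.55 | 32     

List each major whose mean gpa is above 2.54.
SELECT major, AVG(gpa)
FROM students
GROUP BY major
HAVING AVG(gpa) > 2.54

Result:
  History: avg=3.13
  Physics: avg=3.22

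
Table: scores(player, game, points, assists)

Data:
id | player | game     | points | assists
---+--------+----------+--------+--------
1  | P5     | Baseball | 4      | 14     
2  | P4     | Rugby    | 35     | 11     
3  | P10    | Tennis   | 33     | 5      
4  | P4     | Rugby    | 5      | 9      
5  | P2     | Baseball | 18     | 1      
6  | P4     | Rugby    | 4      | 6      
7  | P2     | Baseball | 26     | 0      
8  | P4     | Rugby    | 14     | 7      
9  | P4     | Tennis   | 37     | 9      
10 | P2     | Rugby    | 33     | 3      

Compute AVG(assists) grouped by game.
SELECT game, AVG(assists) as result
FROM scores
GROUP BY game

Result:
  Baseball: 5.00
  Rugby: 7.20
  Tennis: 7.00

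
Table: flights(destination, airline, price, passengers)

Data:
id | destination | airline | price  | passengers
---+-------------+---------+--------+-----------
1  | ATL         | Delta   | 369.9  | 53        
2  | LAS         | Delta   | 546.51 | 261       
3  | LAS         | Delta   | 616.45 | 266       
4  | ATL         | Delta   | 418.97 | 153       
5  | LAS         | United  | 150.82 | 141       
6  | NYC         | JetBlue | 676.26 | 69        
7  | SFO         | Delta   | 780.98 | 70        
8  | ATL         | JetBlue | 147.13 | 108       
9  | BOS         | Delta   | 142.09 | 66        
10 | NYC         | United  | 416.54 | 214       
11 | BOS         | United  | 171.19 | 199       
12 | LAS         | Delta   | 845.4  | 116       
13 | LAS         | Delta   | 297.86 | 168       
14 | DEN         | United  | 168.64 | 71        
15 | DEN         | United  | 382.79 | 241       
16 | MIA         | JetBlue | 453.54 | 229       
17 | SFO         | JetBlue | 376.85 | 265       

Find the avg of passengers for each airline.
SELECT airline, AVG(passengers) as result
FROM flights
GROUP BY airline

Result:
  Delta: 144.13
  JetBlue: 167.75
  United: 173.20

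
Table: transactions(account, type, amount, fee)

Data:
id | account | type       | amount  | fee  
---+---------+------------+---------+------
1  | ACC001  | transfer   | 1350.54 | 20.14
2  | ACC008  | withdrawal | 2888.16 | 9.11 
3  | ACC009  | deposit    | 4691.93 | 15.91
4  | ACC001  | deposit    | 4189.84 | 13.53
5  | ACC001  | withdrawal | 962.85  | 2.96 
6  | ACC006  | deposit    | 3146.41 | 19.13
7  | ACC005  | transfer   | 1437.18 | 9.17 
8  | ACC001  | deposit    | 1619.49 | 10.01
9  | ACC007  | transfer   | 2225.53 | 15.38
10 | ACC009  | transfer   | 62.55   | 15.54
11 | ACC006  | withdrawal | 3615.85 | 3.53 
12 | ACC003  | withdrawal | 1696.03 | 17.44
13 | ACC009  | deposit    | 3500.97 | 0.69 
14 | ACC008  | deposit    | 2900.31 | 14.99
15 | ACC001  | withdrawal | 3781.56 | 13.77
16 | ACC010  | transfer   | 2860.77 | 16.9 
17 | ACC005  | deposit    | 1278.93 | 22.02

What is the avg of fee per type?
SELECT type, AVG(fee) as result
FROM transactions
GROUP BY type

Result:
  deposit: 13.75
  transfer: 15.43
  withdrawal: 9.36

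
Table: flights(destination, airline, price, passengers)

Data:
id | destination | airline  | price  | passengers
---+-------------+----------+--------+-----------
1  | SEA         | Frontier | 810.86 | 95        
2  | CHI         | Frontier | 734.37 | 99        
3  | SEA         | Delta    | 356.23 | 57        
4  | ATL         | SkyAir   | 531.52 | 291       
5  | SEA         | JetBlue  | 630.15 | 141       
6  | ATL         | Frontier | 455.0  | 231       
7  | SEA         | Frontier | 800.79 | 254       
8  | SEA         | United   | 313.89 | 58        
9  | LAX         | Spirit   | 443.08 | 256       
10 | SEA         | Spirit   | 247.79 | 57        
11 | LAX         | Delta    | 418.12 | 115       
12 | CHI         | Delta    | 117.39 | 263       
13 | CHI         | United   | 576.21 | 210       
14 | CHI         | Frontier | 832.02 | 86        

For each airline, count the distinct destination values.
SELECT airline, COUNT(DISTINCT destination)
FROM flights
GROUP BY airline

Result:
  Delta: 3 distinct
  Frontier: 3 distinct
  JetBlue: 1 distinct
  SkyAir: 1 distinct
  Spirit: 2 distinct
  United: 2 distinct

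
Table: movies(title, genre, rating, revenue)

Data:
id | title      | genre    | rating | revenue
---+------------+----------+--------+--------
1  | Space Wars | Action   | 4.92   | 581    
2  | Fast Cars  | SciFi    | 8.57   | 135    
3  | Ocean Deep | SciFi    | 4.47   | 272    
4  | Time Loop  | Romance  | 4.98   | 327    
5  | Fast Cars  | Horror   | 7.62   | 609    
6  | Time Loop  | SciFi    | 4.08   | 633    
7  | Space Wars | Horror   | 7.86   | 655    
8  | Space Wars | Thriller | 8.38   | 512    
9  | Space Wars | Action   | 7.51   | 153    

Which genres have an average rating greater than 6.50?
SELECT genre, AVG(rating)
FROM movies
GROUP BY genre
HAVING AVG(rating) > 6.50

Result:
  Horror: avg=7.74
  Thriller: avg=8.38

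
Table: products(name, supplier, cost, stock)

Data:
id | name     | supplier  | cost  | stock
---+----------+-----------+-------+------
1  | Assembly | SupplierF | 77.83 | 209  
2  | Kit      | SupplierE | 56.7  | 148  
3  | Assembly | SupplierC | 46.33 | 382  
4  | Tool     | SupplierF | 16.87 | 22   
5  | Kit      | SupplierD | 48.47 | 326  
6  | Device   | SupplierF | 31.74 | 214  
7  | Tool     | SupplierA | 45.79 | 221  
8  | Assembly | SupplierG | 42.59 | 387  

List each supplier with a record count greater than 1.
SELECT supplier, COUNT(*) as cnt
FROM products
GROUP BY supplier
HAVING COUNT(*) > 1

Result:
  SupplierF: 3

Note: HAVING filters groups after aggregation, WHERE filters rows before.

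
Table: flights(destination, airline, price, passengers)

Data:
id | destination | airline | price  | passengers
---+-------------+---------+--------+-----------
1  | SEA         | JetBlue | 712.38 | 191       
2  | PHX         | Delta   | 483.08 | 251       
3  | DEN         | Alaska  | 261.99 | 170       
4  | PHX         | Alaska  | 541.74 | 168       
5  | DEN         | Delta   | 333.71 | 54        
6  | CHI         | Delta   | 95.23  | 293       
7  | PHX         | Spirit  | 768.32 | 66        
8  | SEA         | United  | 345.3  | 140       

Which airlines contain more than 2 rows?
SELECT airline, COUNT(*) as cnt
FROM flights
GROUP BY airline
HAVING COUNT(*) > 2

Result:
  Delta: 3

Note: HAVING filters groups after aggregation, WHERE filters rows before.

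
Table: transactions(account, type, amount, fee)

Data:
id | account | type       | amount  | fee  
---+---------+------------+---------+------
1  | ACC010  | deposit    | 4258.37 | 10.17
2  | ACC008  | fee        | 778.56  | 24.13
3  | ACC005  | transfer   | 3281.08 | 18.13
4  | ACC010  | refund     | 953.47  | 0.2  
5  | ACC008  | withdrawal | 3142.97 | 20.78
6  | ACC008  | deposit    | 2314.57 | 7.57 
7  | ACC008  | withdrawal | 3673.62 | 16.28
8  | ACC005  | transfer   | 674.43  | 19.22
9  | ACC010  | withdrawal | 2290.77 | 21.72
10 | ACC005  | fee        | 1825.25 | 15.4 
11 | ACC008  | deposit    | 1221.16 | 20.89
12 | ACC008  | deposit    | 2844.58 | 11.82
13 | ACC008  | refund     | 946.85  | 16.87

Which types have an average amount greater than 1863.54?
SELECT type, AVG(amount)
FROM transactions
GROUP BY type
HAVING AVG(amount) > 1863.54

Result:
  deposit: avg=2659.67
  transfer: avg=1977.76
  withdrawal: avg=3035.79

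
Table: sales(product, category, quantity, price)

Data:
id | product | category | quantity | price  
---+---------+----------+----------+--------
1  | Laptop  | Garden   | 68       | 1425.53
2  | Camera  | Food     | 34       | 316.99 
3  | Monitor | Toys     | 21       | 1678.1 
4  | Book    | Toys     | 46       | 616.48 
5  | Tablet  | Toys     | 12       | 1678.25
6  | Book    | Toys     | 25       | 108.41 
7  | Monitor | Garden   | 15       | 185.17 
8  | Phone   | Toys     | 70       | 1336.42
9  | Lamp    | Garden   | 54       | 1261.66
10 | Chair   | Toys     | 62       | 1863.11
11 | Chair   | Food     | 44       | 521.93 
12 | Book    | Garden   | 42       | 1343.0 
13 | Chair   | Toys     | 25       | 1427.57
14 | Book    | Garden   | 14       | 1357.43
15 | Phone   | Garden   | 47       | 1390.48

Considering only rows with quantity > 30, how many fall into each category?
SELECT category, COUNT(*)
FROM sales
WHERE quantity > 30
GROUP BY category

Note: WHERE filters rows before grouping.

Result:
  Food: 2
  Garden: 4
  Toys: 3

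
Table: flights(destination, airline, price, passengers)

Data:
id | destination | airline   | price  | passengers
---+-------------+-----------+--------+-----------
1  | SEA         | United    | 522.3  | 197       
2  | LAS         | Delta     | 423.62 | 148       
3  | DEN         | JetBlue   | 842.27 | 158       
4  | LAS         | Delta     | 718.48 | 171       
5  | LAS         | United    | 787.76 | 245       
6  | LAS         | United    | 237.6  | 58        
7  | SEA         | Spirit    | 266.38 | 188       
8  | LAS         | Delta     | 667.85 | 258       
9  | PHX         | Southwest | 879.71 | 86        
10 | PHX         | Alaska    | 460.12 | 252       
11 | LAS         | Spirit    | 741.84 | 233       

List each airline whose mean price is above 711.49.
SELECT airline, AVG(price)
FROM flights
GROUP BY airline
HAVING AVG(price) > 711.49

Result:
  JetBlue: avg=842.27
  Southwest: avg=879.71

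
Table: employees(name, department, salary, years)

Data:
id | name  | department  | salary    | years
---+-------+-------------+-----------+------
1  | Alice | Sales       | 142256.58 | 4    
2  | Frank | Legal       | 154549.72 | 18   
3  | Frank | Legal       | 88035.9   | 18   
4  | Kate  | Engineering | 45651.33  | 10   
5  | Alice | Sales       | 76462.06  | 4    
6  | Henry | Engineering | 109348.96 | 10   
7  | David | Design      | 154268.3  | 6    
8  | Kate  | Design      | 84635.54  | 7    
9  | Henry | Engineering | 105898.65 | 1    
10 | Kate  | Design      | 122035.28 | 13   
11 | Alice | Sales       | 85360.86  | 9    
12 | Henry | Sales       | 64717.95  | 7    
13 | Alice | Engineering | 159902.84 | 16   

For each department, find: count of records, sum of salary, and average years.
SELECT department,
       COUNT(*) as cnt,
       SUM(salary) as total_salary,
       AVG(years) as avg_years
FROM employees
GROUP BY department

Result:
  Design: 3 records, 360939.12 total salary, 8.67 avg years
  Engineering: 4 records, 420801.78 total salary, 9.25 avg years
  Legal: 2 records, 242585.62 total salary, 18.00 avg years
  Sales: 4 records, 368797.45 total salary, 6.00 avg years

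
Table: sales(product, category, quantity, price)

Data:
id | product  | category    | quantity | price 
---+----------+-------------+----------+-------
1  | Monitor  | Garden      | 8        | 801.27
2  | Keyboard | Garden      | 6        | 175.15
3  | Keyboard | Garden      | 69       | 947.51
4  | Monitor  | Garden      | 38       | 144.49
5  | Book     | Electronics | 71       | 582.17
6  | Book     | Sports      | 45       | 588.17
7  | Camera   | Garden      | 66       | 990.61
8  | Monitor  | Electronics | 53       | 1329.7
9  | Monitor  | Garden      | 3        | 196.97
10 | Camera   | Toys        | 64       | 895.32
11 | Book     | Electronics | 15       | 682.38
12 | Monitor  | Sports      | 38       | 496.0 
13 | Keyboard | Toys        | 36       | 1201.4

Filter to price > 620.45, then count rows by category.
SELECT category, COUNT(*)
FROM sales
WHERE price > 620.45
GROUP BY category

Note: WHERE filters rows before grouping.

Result:
  Electronics: 2
  Garden: 3
  Toys: 2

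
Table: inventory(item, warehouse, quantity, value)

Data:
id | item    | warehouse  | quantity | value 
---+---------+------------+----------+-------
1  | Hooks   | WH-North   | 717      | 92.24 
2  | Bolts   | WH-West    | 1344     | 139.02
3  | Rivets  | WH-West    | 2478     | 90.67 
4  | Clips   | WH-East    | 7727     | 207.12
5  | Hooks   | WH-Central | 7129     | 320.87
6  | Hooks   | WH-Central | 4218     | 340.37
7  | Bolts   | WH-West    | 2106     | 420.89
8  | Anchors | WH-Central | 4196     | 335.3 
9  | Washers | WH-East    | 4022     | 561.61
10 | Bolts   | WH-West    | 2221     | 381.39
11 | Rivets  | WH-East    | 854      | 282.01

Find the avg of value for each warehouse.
SELECT warehouse, AVG(value) as result
FROM inventory
GROUP BY warehouse

Result:
  WH-Central: 332.18
  WH-East: 350.25
  WH-North: 92.24
  WH-West: 257.99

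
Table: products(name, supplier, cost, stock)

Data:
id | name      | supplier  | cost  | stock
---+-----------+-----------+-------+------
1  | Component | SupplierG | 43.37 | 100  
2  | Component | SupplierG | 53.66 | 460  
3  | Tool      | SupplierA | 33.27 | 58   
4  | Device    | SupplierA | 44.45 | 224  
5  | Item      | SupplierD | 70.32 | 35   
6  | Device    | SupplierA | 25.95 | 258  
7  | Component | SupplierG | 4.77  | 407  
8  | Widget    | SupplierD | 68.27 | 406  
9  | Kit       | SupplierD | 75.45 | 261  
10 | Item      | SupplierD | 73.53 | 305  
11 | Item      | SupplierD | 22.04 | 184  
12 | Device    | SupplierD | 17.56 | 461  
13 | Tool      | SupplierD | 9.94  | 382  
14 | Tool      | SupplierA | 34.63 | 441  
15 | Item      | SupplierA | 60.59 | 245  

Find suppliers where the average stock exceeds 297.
SELECT supplier, AVG(stock)
FROM products
GROUP BY supplier
HAVING AVG(stock) > 297

Result:
  SupplierG: avg=322.33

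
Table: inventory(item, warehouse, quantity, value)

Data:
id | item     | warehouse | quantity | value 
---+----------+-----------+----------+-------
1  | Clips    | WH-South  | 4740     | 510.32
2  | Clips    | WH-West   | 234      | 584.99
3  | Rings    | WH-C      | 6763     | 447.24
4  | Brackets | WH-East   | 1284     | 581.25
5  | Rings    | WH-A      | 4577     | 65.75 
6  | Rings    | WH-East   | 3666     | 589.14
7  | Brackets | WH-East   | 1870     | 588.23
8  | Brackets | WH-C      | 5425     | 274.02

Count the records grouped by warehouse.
SELECT warehouse, COUNT(*) as count
FROM inventory
GROUP BY warehouse

Result:
  WH-A: 1
  WH-C: 2
  WH-East: 3
  WH-South: 1
  WH-West: 1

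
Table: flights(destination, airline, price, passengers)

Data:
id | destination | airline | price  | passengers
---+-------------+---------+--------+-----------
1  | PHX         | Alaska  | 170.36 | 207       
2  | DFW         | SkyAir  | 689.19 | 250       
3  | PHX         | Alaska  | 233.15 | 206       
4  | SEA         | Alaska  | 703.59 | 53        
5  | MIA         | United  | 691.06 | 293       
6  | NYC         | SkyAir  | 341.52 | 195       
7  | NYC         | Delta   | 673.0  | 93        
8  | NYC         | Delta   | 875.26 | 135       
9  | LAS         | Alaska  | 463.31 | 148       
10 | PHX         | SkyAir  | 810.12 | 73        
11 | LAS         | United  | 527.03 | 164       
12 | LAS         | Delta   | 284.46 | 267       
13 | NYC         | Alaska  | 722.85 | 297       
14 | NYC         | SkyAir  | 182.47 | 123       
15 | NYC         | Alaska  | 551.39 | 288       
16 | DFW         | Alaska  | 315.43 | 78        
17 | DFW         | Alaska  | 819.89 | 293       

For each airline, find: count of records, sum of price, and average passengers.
SELECT airline,
       COUNT(*) as cnt,
       SUM(price) as total_price,
       AVG(passengers) as avg_passengers
FROM flights
GROUP BY airline

Result:
  Alaska: 8 records, 3979.97 total price, 196.25 avg passengers
  Delta: 3 records, 1832.72 total price, 165.00 avg passengers
  SkyAir: 4 records, 2023.30 total price, 160.25 avg passengers
  United: 2 records, 1218.09 total price, 228.50 avg passengers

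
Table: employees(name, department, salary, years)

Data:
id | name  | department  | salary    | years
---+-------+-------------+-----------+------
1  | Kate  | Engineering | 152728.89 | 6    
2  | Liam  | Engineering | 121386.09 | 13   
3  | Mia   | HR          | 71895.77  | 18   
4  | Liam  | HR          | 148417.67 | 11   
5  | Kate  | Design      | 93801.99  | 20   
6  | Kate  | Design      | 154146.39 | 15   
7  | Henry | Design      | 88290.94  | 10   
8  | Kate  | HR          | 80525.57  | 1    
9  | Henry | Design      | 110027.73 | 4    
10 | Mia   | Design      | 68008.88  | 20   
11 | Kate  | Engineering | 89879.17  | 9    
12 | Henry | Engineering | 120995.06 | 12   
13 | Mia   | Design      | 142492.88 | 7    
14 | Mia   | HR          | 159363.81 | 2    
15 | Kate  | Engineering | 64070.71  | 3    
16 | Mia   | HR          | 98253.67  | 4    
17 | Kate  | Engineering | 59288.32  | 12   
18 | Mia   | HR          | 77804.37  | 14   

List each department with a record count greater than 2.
SELECT department, COUNT(*) as cnt
FROM employees
GROUP BY department
HAVING COUNT(*) > 2

Result:
  Design: 6
  Engineering: 6
  HR: 6

Note: HAVING filters groups after aggregation, WHERE filters rows before.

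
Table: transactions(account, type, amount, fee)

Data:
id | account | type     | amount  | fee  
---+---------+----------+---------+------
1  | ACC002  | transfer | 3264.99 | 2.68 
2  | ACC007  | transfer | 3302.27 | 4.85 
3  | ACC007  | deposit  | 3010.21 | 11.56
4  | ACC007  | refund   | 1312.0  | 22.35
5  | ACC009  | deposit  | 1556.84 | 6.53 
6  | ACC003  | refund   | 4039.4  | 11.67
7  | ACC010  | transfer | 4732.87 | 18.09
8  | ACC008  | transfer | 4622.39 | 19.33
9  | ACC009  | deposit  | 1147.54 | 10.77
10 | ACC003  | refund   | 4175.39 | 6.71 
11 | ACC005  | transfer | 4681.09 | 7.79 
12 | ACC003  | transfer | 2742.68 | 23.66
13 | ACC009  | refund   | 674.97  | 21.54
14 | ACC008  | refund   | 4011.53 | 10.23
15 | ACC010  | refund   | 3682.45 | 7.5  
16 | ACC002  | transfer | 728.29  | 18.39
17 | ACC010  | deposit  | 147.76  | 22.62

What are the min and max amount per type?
SELECT type, MIN(amount), MAX(amount)
FROM transactions
GROUP BY type

Result:
  deposit: min=147.76, max=3010.21
  refund: min=674.97, max=4175.39
  transfer: min=728.29, max=4732.87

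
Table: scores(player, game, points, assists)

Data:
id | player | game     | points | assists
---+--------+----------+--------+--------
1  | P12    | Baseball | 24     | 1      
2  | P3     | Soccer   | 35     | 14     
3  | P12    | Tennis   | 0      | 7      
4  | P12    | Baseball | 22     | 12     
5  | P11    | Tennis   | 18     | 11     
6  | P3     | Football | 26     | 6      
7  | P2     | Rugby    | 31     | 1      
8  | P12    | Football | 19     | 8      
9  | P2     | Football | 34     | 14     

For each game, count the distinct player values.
SELECT game, COUNT(DISTINCT player)
FROM scores
GROUP BY game

Result:
  Baseball: 1 distinct
  Football: 3 distinct
  Rugby: 1 distinct
  Soccer: 1 distinct
  Tennis: 2 distinct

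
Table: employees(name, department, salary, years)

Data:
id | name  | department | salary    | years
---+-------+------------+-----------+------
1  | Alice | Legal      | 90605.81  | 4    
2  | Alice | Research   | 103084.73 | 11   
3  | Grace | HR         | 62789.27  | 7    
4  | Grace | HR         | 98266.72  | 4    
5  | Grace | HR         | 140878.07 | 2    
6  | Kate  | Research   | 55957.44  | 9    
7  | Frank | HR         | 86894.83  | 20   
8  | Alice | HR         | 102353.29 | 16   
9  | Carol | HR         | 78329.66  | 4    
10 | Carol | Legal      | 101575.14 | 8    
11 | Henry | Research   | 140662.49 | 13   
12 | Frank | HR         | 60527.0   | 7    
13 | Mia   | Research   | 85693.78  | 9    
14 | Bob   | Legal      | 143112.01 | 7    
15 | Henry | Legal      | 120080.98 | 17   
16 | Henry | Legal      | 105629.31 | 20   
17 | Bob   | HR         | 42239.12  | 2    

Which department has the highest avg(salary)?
SELECT department, AVG(salary) as val
FROM employees
GROUP BY department
ORDER BY val DESC
LIMIT 1

Result: Legal with avg(salary) = 112200.65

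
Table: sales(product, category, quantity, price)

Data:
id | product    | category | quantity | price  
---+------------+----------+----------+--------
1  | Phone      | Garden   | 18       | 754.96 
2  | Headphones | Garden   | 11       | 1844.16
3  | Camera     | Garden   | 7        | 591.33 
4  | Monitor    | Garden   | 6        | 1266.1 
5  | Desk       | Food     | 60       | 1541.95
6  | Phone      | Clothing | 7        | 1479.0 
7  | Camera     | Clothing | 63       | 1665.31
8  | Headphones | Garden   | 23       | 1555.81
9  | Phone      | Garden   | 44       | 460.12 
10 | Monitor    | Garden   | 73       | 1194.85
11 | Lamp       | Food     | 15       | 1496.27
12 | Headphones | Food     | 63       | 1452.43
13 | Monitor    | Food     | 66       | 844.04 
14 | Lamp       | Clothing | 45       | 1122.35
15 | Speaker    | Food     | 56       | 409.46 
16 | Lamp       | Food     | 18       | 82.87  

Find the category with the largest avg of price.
SELECT category, AVG(price) as val
FROM sales
GROUP BY category
ORDER BY val DESC
LIMIT 1

Result: Clothing with avg(price) = 1422.22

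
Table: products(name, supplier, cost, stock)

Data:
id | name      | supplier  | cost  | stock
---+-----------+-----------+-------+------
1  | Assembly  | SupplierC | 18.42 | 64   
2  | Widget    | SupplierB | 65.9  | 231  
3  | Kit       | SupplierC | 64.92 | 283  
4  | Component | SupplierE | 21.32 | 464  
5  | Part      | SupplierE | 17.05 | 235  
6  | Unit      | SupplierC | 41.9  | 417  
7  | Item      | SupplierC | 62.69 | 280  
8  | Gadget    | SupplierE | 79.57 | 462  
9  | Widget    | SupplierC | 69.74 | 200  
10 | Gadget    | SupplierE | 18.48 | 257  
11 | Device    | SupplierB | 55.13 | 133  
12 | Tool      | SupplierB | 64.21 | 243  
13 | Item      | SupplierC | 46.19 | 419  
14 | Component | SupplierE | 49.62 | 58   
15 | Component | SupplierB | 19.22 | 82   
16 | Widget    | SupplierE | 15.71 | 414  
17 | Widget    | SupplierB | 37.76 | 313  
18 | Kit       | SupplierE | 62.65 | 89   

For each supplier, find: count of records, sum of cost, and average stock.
SELECT supplier,
       COUNT(*) as cnt,
       SUM(cost) as total_cost,
       AVG(stock) as avg_stock
FROM products
GROUP BY supplier

Result:
  SupplierB: 5 records, 242.22 total cost, 200.40 avg stock
  SupplierC: 6 records, 303.86 total cost, 277.17 avg stock
  SupplierE: 7 records, 264.40 total cost, 282.71 avg stock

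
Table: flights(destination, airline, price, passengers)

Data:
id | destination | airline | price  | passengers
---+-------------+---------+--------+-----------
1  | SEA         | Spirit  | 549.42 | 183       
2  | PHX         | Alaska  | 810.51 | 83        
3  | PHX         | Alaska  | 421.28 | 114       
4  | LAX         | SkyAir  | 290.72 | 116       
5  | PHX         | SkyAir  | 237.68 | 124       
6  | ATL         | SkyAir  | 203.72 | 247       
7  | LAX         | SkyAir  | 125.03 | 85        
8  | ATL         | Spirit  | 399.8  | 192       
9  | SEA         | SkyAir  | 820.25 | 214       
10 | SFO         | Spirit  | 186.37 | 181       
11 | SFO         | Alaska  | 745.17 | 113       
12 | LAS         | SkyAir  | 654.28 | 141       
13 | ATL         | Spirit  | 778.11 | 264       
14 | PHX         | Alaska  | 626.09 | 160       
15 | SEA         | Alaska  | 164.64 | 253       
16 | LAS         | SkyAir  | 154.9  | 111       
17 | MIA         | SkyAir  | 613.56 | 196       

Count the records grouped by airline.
SELECT airline, COUNT(*) as count
FROM flights
GROUP BY airline

Result:
  Alaska: 5
  SkyAir: 8
  Spirit: 4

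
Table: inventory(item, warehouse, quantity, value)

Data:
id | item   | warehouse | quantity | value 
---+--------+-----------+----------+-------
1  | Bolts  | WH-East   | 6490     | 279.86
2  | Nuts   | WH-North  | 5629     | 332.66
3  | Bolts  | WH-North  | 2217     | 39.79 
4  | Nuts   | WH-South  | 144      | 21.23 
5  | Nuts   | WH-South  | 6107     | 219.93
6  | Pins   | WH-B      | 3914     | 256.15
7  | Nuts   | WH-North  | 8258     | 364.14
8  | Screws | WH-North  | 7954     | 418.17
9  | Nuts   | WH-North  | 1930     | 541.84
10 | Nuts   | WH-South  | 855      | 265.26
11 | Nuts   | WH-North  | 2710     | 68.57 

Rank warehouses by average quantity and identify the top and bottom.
SELECT warehouse, AVG(quantity)
FROM inventory
GROUP BY warehouse
ORDER BY AVG(quantity)

All groups:
  WH-South: 2368.67
  WH-B: 3914.00
  WH-North: 4783.00
  WH-East: 6490.00

Highest: WH-East (6490.00)
Lowest: WH-South (2368.67)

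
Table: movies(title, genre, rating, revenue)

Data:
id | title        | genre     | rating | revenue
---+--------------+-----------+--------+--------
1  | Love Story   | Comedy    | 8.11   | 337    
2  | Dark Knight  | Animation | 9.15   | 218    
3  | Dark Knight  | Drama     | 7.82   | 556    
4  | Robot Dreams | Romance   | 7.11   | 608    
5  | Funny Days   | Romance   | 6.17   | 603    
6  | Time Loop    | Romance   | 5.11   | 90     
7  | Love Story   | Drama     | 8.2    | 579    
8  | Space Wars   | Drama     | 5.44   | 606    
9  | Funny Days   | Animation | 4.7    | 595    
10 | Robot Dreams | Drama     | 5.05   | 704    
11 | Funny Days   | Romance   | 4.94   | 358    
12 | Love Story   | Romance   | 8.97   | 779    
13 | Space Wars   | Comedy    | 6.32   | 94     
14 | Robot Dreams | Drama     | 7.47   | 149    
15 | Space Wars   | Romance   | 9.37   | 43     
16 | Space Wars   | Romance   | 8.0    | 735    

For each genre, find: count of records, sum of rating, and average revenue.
SELECT genre,
       COUNT(*) as cnt,
       SUM(rating) as total_rating,
       AVG(revenue) as avg_revenue
FROM movies
GROUP BY genre

Result:
  Animation: 2 records, 13.85 total rating, 406.50 avg revenue
  Comedy: 2 records, 14.43 total rating, 215.50 avg revenue
  Drama: 5 records, 33.98 total rating, 518.80 avg revenue
  Romance: 7 records, 49.67 total rating, 459.43 avg revenue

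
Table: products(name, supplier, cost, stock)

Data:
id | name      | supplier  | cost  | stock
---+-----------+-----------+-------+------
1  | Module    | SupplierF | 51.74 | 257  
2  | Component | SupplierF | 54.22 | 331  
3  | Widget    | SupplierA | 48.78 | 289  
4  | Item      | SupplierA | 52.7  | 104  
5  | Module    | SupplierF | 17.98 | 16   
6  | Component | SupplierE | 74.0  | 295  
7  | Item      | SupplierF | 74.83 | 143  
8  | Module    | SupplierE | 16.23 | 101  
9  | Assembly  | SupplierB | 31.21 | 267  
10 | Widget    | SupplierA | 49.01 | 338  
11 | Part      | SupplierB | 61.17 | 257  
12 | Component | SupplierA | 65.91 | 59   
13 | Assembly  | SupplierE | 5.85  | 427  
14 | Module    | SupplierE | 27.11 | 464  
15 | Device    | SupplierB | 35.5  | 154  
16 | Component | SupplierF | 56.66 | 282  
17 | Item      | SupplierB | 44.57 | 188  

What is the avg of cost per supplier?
SELECT supplier, AVG(cost) as result
FROM products
GROUP BY supplier

Result:
  SupplierA: 54.10
  SupplierB: 43.11
  SupplierE: 30.80
  SupplierF: 51.09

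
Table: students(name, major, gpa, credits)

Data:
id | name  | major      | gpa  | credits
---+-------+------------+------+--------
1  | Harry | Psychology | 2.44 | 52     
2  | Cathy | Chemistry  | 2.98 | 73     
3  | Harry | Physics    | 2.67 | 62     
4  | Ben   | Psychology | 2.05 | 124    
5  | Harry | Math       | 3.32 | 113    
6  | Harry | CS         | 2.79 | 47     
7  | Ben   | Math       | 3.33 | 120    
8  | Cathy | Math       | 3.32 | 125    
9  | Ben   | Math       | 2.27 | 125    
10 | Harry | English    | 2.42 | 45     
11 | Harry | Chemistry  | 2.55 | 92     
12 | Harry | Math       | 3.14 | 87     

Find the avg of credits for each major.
SELECT major, AVG(credits) as result
FROM students
GROUP BY major

Result:
  CS: 47.00
  Chemistry: 82.50
  English: 45.00
  Math: 114.00
  Physics: 62.00
  Psychology: 88.00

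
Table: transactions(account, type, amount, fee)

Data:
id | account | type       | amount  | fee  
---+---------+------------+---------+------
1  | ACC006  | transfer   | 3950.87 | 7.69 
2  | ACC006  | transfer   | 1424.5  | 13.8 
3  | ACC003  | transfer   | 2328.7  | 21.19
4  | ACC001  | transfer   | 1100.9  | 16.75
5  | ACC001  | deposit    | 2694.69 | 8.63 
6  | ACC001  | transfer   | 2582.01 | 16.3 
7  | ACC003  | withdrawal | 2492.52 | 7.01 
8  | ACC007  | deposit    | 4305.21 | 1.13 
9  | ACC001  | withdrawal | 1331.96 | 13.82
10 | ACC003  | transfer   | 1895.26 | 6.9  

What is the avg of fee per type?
SELECT type, AVG(fee) as result
FROM transactions
GROUP BY type

Result:
  deposit: 4.88
  transfer: 13.77
  withdrawal: 10.42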